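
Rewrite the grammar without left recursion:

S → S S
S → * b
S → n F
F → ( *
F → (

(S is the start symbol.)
S → * b S'
S → n F S'
S' → S S'
S' → ε
F → ( *
F → (

S is directly left-recursive. The standard transformation for
  A → A α₁ | ... | A α_m | β₁ | ... | β_n
is
  A  → β₁ A' | ... | β_n A'
  A' → α₁ A' | ... | α_m A' | ε

S → * b becomes S → * b S'
S → n F becomes S → n F S'
S → S S becomes S' → S S'
Add S' → ε

Productions for other non-terminals are unchanged:
  F → ( *
  F → (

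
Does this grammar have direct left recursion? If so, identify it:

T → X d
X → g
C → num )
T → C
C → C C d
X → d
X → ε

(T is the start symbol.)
Yes, C is left-recursive

T → X d: starts with X
X → g: starts with g
C → num ): starts with num
T → C: starts with C
C → C C d: LEFT RECURSIVE (starts with C)
X → d: starts with d
X → ε: starts with ε

The grammar has direct left recursion on: C.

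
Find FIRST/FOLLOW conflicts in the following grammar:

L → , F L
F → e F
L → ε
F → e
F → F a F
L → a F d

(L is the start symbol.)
No FIRST/FOLLOW conflicts.

Nullable non-terminals: L.

L: nullable alternative(s) L → ε; FOLLOW(L) = { $ }
  L → , F L: FIRST \ {ε} = { ',' } — disjoint from FOLLOW(L)
  L → ε: FIRST \ {ε} = { } — this is the only nullable alternative, skip
  L → a F d: FIRST \ {ε} = { 'a' } — disjoint from FOLLOW(L)

F has no nullable alternative, so no FIRST/FOLLOW check is needed there.

No FIRST/FOLLOW conflicts found.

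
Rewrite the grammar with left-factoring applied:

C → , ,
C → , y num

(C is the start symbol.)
Left-factoring transforms A → αβ₁ | αβ₂ into A → αA' and A' → β₁ | β₂
(α is the longest common prefix among the alternatives). Repeat until
no nonterminal has two alternatives with a common prefix.

Round 1: C has alternatives sharing prefix ','. Introduce C': C → , C'
  Add: C' → ,
  Add: C' → y num

No remaining common prefixes — done.

Resulting grammar:
C → , C'
C' → ,
C' → y num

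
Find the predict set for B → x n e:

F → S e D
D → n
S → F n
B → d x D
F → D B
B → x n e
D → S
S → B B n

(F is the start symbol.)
PREDICT(B → x n e) = (FIRST(RHS) \ {ε}) ∪ (FOLLOW(B) if ε ∈ FIRST(RHS), i.e. RHS ⇒* ε)
FIRST(x n e) = { 'x' }
ε ∉ FIRST(x n e), so FOLLOW(B) is not added.
PREDICT(B → x n e) = { 'x' }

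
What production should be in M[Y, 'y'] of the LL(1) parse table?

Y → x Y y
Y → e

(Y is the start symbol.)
To find M[Y, 'y'], we find productions for Y where 'y' is in the predict set (PREDICT(N → α) = (FIRST(α) \ {ε}) ∪ (FOLLOW(N) if α ⇒* ε)).

Y → x Y y: PREDICT = { 'x' }
Y → e: PREDICT = { 'e' }

M[Y, 'y'] is empty (no production applies)

Answer: Empty (error entry)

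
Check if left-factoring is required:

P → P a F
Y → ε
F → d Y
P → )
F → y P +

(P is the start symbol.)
Left-factoring is needed when two productions for the same non-terminal
share a common prefix on the right-hand side.

Productions for P:
  P → P a F
  P → )
Productions for F:
  F → d Y
  F → y P +

No common prefixes found.

Answer: No, left-factoring is not needed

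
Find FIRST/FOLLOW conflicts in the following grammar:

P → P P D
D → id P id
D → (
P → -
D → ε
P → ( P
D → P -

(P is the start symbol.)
Yes. D → id P id with FOLLOW(D) on { 'id' }; D → '(' with FOLLOW(D) on { '(' }; D → P '-' with FOLLOW(D) on { '(', '-' }

A FIRST/FOLLOW conflict occurs when a non-terminal N has a nullable alternative N → β (β ⇒* ε) and another alternative N → α with FIRST(α) ∩ FOLLOW(N) ≠ ∅: on such a lookahead the parser cannot decide between expanding α and letting N vanish via β.

Nullable non-terminals: D.
FIRST sets used below: FIRST(P) = { '(', '-' }

D: nullable alternative(s) D → ε; FOLLOW(D) = { $, '(', '-', 'id' }
  D → id P id: FIRST \ {ε} = { 'id' } — overlaps FOLLOW(D) on { 'id' }: CONFLICT
  D → (: FIRST \ {ε} = { '(' } — overlaps FOLLOW(D) on { '(' }: CONFLICT
  D → ε: FIRST \ {ε} = { } — this is the only nullable alternative, skip
  D → P -: FIRST \ {ε} = { '(', '-' } — overlaps FOLLOW(D) on { '(', '-' }: CONFLICT

P has no nullable alternative, so no FIRST/FOLLOW check is needed there.

So the grammar has 3 FIRST/FOLLOW conflicts (marked CONFLICT above).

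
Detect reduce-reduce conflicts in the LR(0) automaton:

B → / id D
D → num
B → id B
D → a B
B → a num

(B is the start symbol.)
Augment with B' → B and build the canonical LR(0) collection (I0 = CLOSURE({[B' → . B]}), then GOTO on every symbol after a dot until no new states appear). It has 12 states:
  I0: { [B → . / id D], [B → . a num], [B → . id B], [B' → . B] }  — shift
  I1: { [B → / . id D] }  — shift
  I2: { [B' → B .] }  — accept
  I3: { [B → a . num] }  — shift
  I4: { [B → . / id D], [B → . a num], [B → . id B], [B → id . B] }  — shift
  I5: { [B → id B .] }  — reduce
  I6: { [B → a num .] }  — reduce
  I7: { [B → / id . D], [D → . a B], [D → . num] }  — shift
  I8: { [B → / id D .] }  — reduce
  I9: { [B → . / id D], [B → . a num], [B → . id B], [D → a . B] }  — shift
  I10: { [D → num .] }  — reduce
  I11: { [D → a B .] }  — reduce

No state contains more than one complete item.

Answer: No reduce-reduce conflicts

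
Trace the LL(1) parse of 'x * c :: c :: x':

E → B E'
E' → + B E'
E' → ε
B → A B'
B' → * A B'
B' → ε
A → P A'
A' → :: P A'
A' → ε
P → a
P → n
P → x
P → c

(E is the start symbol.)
Stack is shown with the top on the left.

Stack            Input              Action
------------------------------------------
E $              x * c :: c :: x $  output E → B E'
B E' $           x * c :: c :: x $  output B → A B'
A B' E' $        x * c :: c :: x $  output A → P A'
P A' B' E' $     x * c :: c :: x $  output P → x
x A' B' E' $     x * c :: c :: x $  match 'x'
A' B' E' $       * c :: c :: x $    output A' → ε
B' E' $          * c :: c :: x $    output B' → * A B'
* A B' E' $      * c :: c :: x $    match '*'
A B' E' $        c :: c :: x $      output A → P A'
P A' B' E' $     c :: c :: x $      output P → c
c A' B' E' $     c :: c :: x $      match 'c'
A' B' E' $       :: c :: x $        output A' → :: P A'
:: P A' B' E' $  :: c :: x $        match '::'
P A' B' E' $     c :: x $           output P → c
c A' B' E' $     c :: x $           match 'c'
A' B' E' $       :: x $             output A' → :: P A'
:: P A' B' E' $  :: x $             match '::'
P A' B' E' $     x $                output P → x
x A' B' E' $     x $                match 'x'
A' B' E' $       $                  output A' → ε
B' E' $          $                  output B' → ε
E' $             $                  output E' → ε
$                $                  accept

The string is accepted.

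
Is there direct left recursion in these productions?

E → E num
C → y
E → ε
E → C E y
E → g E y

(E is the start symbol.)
Yes, E is left-recursive

Direct left recursion occurs when N → N α for some non-terminal N (the right-hand side begins with the left-hand side itself).

E → E num: LEFT RECURSIVE (starts with E)
C → y: starts with y
E → ε: starts with ε
E → C E y: starts with C
E → g E y: starts with g

The grammar has direct left recursion on: E.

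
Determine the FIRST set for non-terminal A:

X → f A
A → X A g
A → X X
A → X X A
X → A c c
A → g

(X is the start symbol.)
FIRST sets of the other non-terminals involved (by the same procedure, iterated to a fixed point):
  FIRST(X) = { 'f', 'g' }

From A → X A g:
  - X is a non-terminal: add FIRST(X) \ {ε} = { 'f', 'g' }
    X is not nullable, so stop
From A → X X:
  - X is a non-terminal: add FIRST(X) \ {ε} = { 'f', 'g' }
    X is not nullable, so stop
From A → X X A:
  - X is a non-terminal: add FIRST(X) \ {ε} = { 'f', 'g' }
    X is not nullable, so stop
From A → g:
  - g is a terminal: add 'g' and stop

Collecting: FIRST(A) = { 'f', 'g' }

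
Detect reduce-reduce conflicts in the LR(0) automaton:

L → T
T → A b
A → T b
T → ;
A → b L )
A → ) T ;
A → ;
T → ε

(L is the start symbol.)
A reduce-reduce conflict occurs when an LR(0) state has two complete items [A → α .] and [B → β .] — both call for a reduction, and with no lookahead the parser cannot choose between them.

Augment with L' → L and build the canonical LR(0) collection (I0 = CLOSURE({[L' → . L]}), then GOTO on every symbol after a dot until no new states appear). It has 13 states:
  I0: { [A → . ) T ;], [A → . ;], [A → . T b], [A → . b L )], [L → . T], [L' → . L], [T → . ;], [T → . A b], [T → .] }  — shift, reduce
  I1: { [A → ) . T ;], [A → . ) T ;], [A → . ;], [A → . T b], [A → . b L )], [T → . ;], [T → . A b], [T → .] }  — shift, reduce
  I2: { [A → ; .], [T → ; .] }  — 2 reduces
  I3: { [T → A . b] }  — shift
  I4: { [L' → L .] }  — accept
  I5: { [A → T . b], [L → T .] }  — shift, reduce
  I6: { [A → . ) T ;], [A → . ;], [A → . T b], [A → . b L )], [A → b . L )], [L → . T], [T → . ;], [T → . A b], [T → .] }  — shift, reduce
  I7: { [A → b L . )] }  — shift
  I8: { [A → b L ) .] }  — reduce
  I9: { [A → T b .] }  — reduce
  I10: { [T → A b .] }  — reduce
  I11: { [A → ) T . ;], [A → T . b] }  — shift
  I12: { [A → ) T ; .] }  — reduce

I2 contains complete items [A → ; .], [T → ; .] — reduce-reduce conflict.

Answer: Yes — I2: [A → ; .] vs [T → ; .]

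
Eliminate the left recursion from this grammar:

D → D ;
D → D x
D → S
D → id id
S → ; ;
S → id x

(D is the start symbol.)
D → S D'
D → id id D'
D' → ; D'
D' → x D'
D' → ε
S → ; ;
S → id x

D is directly left-recursive. The standard transformation for
  A → A α₁ | ... | A α_m | β₁ | ... | β_n
is
  A  → β₁ A' | ... | β_n A'
  A' → α₁ A' | ... | α_m A' | ε

D → S becomes D → S D'
D → id id becomes D → id id D'
D → D ; becomes D' → ; D'
D → D x becomes D' → x D'
Add D' → ε

Productions for other non-terminals are unchanged:
  S → ; ;
  S → id x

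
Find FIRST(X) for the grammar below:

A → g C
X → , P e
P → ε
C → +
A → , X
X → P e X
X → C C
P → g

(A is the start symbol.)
{ '+', ',', 'e', 'g' }

To compute FIRST(X), examine every production with X on the left-hand side, reading each right-hand side left to right until a non-nullable symbol is reached.

FIRST sets of the other non-terminals involved (by the same procedure, iterated to a fixed point):
  FIRST(P) = { 'g', ε }
  FIRST(C) = { '+' }

From X → , P e:
  - ',' is a terminal: add ',' and stop
From X → P e X:
  - P is a non-terminal: add FIRST(P) \ {ε} = { 'g' }
    P is nullable, so continue to the next symbol
  - e is a terminal: add 'e' and stop
From X → C C:
  - C is a non-terminal: add FIRST(C) \ {ε} = { '+' }
    C is not nullable, so stop

Collecting: FIRST(X) = { '+', ',', 'e', 'g' }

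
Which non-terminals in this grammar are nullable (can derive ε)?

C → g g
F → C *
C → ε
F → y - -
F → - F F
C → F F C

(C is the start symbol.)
{ 'C' }

ε-productions: C → ε
So C is immediately nullable.
No further non-terminal can be added: every production for the remaining non-terminals contains a terminal or a non-nullable non-terminal.
Nullable = { 'C' }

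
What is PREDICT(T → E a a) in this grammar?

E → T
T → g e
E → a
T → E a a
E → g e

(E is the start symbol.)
{ 'a', 'g' }

PREDICT(T → E a a) = (FIRST(RHS) \ {ε}) ∪ (FOLLOW(T) if ε ∈ FIRST(RHS), i.e. RHS ⇒* ε)
FIRST(E) = { 'a', 'g' }
FIRST(E a a) = { 'a', 'g' }
ε ∉ FIRST(E a a), so FOLLOW(T) is not added.
PREDICT(T → E a a) = { 'a', 'g' }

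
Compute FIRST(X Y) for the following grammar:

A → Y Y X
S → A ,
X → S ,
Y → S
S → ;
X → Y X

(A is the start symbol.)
FIRST sets of the non-terminals involved (from the grammar, by fixed-point iteration):
  FIRST(X) = { ';' }

To compute FIRST(X Y), process the symbols left to right:
Symbol X is a non-terminal. Add FIRST(X) \ {ε} = { ';' }
X is not nullable (ε ∉ FIRST(X)), so stop here.
FIRST(X Y) = { ';' }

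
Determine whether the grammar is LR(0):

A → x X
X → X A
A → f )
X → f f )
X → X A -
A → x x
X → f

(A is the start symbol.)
A grammar is LR(0) if no state in the canonical LR(0) collection has:
  - both a shift item (dot before a terminal) and a complete item (shift-reduce conflict), or
  - two or more complete items (reduce-reduce conflict; the accept item [A' → A .] counts as a complete item here).

Augment with A' → A and build the canonical LR(0) collection (I0 = CLOSURE({[A' → . A]}), then GOTO on every symbol after a dot until no new states appear). It has 12 states:
  I0: { [A → . f )], [A → . x X], [A → . x x], [A' → . A] }  — shift
  I1: { [A' → A .] }  — accept
  I2: { [A → f . )] }  — shift
  I3: { [A → x . X], [A → x . x], [X → . X A -], [X → . X A], [X → . f f )], [X → . f] }  — shift
  I4: { [A → . f )], [A → . x X], [A → . x x], [A → x X .], [X → X . A -], [X → X . A] }  — shift, reduce
  I5: { [X → f . f )], [X → f .] }  — shift, reduce
  I6: { [A → x x .] }  — reduce
  I7: { [X → f f . )] }  — shift
  I8: { [X → f f ) .] }  — reduce
  I9: { [X → X A . -], [X → X A .] }  — shift, reduce
  I10: { [X → X A - .] }  — reduce
  I11: { [A → f ) .] }  — reduce

Conflict in state I4:
  Shift-reduce conflict between [A → x X .] and [A → . f )]
So the grammar is NOT LR(0).

Answer: No. Shift-reduce conflict between [A → x X .] and [A → . f )]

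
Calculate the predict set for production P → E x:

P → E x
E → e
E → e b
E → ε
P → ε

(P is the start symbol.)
{ 'e', 'x' }

PREDICT(P → E x) = (FIRST(RHS) \ {ε}) ∪ (FOLLOW(P) if ε ∈ FIRST(RHS), i.e. RHS ⇒* ε)
FIRST(E) = { 'e', ε }
FIRST(E x) = { 'e', 'x' }
ε ∉ FIRST(E x), so FOLLOW(P) is not added.
PREDICT(P → E x) = { 'e', 'x' }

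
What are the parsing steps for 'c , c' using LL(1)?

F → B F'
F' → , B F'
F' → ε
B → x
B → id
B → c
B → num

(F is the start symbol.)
LL(1) parsing maintains a stack (initially the start symbol over $) and the input. At each step: if the stack top is a terminal, match it against the current input token; if it is a non-terminal N, replace it with the RHS of M[N, lookahead] (the unique production whose predict set contains the lookahead).

Stack is shown with the top on the left.

Stack     Input    Action
-------------------------
F $       c , c $  output F → B F'
B F' $    c , c $  output B → c
c F' $    c , c $  match 'c'
F' $      , c $    output F' → , B F'
, B F' $  , c $    match ','
B F' $    c $      output B → c
c F' $    c $      match 'c'
F' $      $        output F' → ε
$         $        accept

The string is accepted.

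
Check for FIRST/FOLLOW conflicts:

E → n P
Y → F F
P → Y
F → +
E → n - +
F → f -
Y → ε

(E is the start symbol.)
Nullable non-terminals: P, Y.
FIRST sets used below: FIRST(F) = { '+', 'f' }
P has a nullable alternative but only one production, so nothing to check.

Y: nullable alternative(s) Y → ε; FOLLOW(Y) = { $ }
  Y → F F: FIRST \ {ε} = { '+', 'f' } — disjoint from FOLLOW(Y)
  Y → ε: FIRST \ {ε} = { } — this is the only nullable alternative, skip

E, F have no nullable alternative, so no FIRST/FOLLOW check is needed there.

No FIRST/FOLLOW conflicts found.

Answer: No FIRST/FOLLOW conflicts.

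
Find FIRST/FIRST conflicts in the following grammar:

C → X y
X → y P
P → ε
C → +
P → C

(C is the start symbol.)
FIRST sets of the non-terminals at (or reachable through a nullable prefix from) the front of some alternative:
  FIRST(X) = { 'y' }
  FIRST(C) = { '+', 'y' }

Productions for C:
  C → X y: FIRST = { 'y' }
  C → +: FIRST = { '+' }
Productions for P:
  P → ε: FIRST = { ε }
  P → C: FIRST = { '+', 'y' }
X has only one production, so no FIRST/FIRST conflict is possible there.

All alternatives of each non-terminal have pairwise disjoint FIRST sets.

Answer: No FIRST/FIRST conflicts.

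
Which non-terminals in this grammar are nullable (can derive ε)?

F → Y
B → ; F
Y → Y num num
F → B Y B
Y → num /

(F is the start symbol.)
A non-terminal is nullable if it can derive ε (the empty string): either it has an ε-production, or it has a production whose right-hand side consists entirely of nullable non-terminals.

There are no ε-productions, so no non-terminal can derive ε.
No non-terminals are nullable.

Answer: None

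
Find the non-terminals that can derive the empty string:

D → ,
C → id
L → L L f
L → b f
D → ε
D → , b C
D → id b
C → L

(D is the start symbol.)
A non-terminal is nullable if it can derive ε (the empty string): either it has an ε-production, or it has a production whose right-hand side consists entirely of nullable non-terminals.

ε-productions: D → ε
So D is immediately nullable.
No further non-terminal can be added: every production for the remaining non-terminals contains a terminal or a non-nullable non-terminal.
Nullable = { 'D' }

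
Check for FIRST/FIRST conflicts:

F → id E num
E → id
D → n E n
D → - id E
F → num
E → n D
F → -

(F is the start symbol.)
No FIRST/FIRST conflicts.

A FIRST/FIRST conflict occurs when two productions N → α and N → β for the same non-terminal have FIRST(α) ∩ FIRST(β) ≠ ∅ (with ε ∈ FIRST of a nullable right-hand side, so two nullable alternatives also conflict).

Productions for F:
  F → id E num: FIRST = { 'id' }
  F → num: FIRST = { 'num' }
  F → -: FIRST = { '-' }
Productions for E:
  E → id: FIRST = { 'id' }
  E → n D: FIRST = { 'n' }
Productions for D:
  D → n E n: FIRST = { 'n' }
  D → - id E: FIRST = { '-' }

All alternatives of each non-terminal have pairwise disjoint FIRST sets.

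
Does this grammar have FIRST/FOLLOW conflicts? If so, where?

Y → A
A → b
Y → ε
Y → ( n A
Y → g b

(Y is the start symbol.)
A FIRST/FOLLOW conflict occurs when a non-terminal N has a nullable alternative N → β (β ⇒* ε) and another alternative N → α with FIRST(α) ∩ FOLLOW(N) ≠ ∅: on such a lookahead the parser cannot decide between expanding α and letting N vanish via β.

Nullable non-terminals: Y.
FIRST sets used below: FIRST(A) = { 'b' }

Y: nullable alternative(s) Y → ε; FOLLOW(Y) = { $ }
  Y → A: FIRST \ {ε} = { 'b' } — disjoint from FOLLOW(Y)
  Y → ε: FIRST \ {ε} = { } — this is the only nullable alternative, skip
  Y → ( n A: FIRST \ {ε} = { '(' } — disjoint from FOLLOW(Y)
  Y → g b: FIRST \ {ε} = { 'g' } — disjoint from FOLLOW(Y)

A has no nullable alternative, so no FIRST/FOLLOW check is needed there.

No FIRST/FOLLOW conflicts found.

Answer: No FIRST/FOLLOW conflicts.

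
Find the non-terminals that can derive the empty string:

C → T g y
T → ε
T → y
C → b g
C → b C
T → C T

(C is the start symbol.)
{ 'T' }

A non-terminal is nullable if it can derive ε (the empty string): either it has an ε-production, or it has a production whose right-hand side consists entirely of nullable non-terminals.

ε-productions: T → ε
So T is immediately nullable.
No further non-terminal can be added: every production for the remaining non-terminals contains a terminal or a non-nullable non-terminal.
Nullable = { 'T' }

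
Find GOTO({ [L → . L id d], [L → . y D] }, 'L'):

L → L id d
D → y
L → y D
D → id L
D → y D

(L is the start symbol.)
GOTO(I, 'L') = CLOSURE({ [A → αX.β] : [A → α.Xβ] ∈ I, X = 'L' })

Items with dot before 'L', with the dot advanced:
  [L → . L id d] → [L → L . id d]
Closure adds nothing (no advanced item has the dot before a non-terminal).

GOTO = { [L → L . id d] }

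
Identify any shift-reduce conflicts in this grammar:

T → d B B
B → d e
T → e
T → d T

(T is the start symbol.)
No shift-reduce conflicts

A shift-reduce conflict occurs when an LR(0) state has both:
  - a complete (reduce) item [A → α .] (dot at the end), and
  - a shift item [B → β . c γ] (dot before a terminal).

Augment with T' → T and build the canonical LR(0) collection (I0 = CLOSURE({[T' → . T]}), then GOTO on every symbol after a dot until no new states appear). It has 11 states:
  I0: { [T → . d B B], [T → . d T], [T → . e], [T' → . T] }  — shift
  I1: { [T' → T .] }  — accept
  I2: { [B → . d e], [T → . d B B], [T → . d T], [T → . e], [T → d . B B], [T → d . T] }  — shift
  I3: { [T → e .] }  — reduce
  I4: { [B → . d e], [T → d B . B] }  — shift
  I5: { [T → d T .] }  — reduce
  I6: { [B → . d e], [B → d . e], [T → . d B B], [T → . d T], [T → . e], [T → d . B B], [T → d . T] }  — shift
  I7: { [B → d e .], [T → e .] }  — 2 reduces
  I8: { [T → d B B .] }  — reduce
  I9: { [B → d . e] }  — shift
  I10: { [B → d e .] }  — reduce

No state contains both a complete item and a shift item.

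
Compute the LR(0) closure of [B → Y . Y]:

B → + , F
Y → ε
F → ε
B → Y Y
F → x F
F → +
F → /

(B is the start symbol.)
{ [B → Y . Y], [Y → .] }

Start with: [B → Y . Y]
  [B → Y . Y] has the dot before Y: add [Y → .]
No further items can be added.

CLOSURE = { [B → Y . Y], [Y → .] }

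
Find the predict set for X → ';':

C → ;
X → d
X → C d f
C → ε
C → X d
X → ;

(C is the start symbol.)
{ ';' }

PREDICT(X → ';') = (FIRST(RHS) \ {ε}) ∪ (FOLLOW(X) if ε ∈ FIRST(RHS), i.e. RHS ⇒* ε)
FIRST(';') = { ';' }
ε ∉ FIRST(';'), so FOLLOW(X) is not added.
PREDICT(X → ';') = { ';' }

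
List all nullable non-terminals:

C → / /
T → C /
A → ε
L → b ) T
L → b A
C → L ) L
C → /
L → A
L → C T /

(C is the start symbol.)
ε-productions: A → ε
So A is immediately nullable.
L → A: every symbol on the right is nullable, so L is nullable too.
No further non-terminal can be added: every production for the remaining non-terminals contains a terminal or a non-nullable non-terminal.
Nullable = { 'A', 'L' }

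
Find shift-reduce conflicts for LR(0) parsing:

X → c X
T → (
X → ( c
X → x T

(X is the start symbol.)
A shift-reduce conflict occurs when an LR(0) state has both:
  - a complete (reduce) item [A → α .] (dot at the end), and
  - a shift item [B → β . c γ] (dot before a terminal).

Augment with X' → X and build the canonical LR(0) collection (I0 = CLOSURE({[X' → . X]}), then GOTO on every symbol after a dot until no new states appear). It has 9 states:
  I0: { [X → . ( c], [X → . c X], [X → . x T], [X' → . X] }  — shift
  I1: { [X → ( . c] }  — shift
  I2: { [X' → X .] }  — accept
  I3: { [X → . ( c], [X → . c X], [X → . x T], [X → c . X] }  — shift
  I4: { [T → . (], [X → x . T] }  — shift
  I5: { [T → ( .] }  — reduce
  I6: { [X → x T .] }  — reduce
  I7: { [X → c X .] }  — reduce
  I8: { [X → ( c .] }  — reduce

No state contains both a complete item and a shift item.

Answer: No shift-reduce conflicts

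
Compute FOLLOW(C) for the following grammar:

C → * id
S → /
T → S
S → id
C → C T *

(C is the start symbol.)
{ $, '/', 'id' }

To compute FOLLOW(C), find every occurrence of C on a right-hand side N → α C β: add FIRST(β) \ {ε}, and if β is empty or nullable also add FOLLOW(N). Iterate to a fixed point.

C is the start symbol, so $ ∈ FOLLOW(C).
In C → C T *: C is followed by T '*', add FIRST(T '*') \ {ε} = { '/', 'id' }

Taking the union: FOLLOW(C) = { $, '/', 'id' }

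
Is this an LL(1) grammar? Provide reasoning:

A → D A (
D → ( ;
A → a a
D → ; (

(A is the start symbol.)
Yes, the grammar is LL(1).

A grammar is LL(1) if for each non-terminal N with multiple productions, the predict sets of those productions are pairwise disjoint, where PREDICT(N → α) = (FIRST(α) \ {ε}) ∪ (FOLLOW(N) if α ⇒* ε).

Relevant sets:
  FIRST(D) = { '(', ';' }

For A:
  PREDICT(A → D A '(') = { '(', ';' }
  PREDICT(A → a a) = { 'a' }
For D:
  PREDICT(D → '(' ';') = { '(' }
  PREDICT(D → ';' '(') = { ';' }

All predict sets are disjoint. The grammar IS LL(1).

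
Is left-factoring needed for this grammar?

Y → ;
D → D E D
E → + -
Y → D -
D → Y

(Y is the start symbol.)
No, left-factoring is not needed

Left-factoring is needed when two productions for the same non-terminal
share a common prefix on the right-hand side.

Productions for Y:
  Y → ;
  Y → D -
Productions for D:
  D → D E D
  D → Y

No common prefixes found.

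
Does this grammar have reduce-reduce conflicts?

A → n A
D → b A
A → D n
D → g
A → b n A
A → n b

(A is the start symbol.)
Yes — I10: [A → b n A .] vs [A → n A .]

A reduce-reduce conflict occurs when an LR(0) state has two complete items [A → α .] and [B → β .] — both call for a reduction, and with no lookahead the parser cannot choose between them.

Augment with A' → A and build the canonical LR(0) collection (I0 = CLOSURE({[A' → . A]}), then GOTO on every symbol after a dot until no new states appear). It has 12 states:
  I0: { [A → . D n], [A → . b n A], [A → . n A], [A → . n b], [A' → . A], [D → . b A], [D → . g] }  — shift
  I1: { [A' → A .] }  — accept
  I2: { [A → D . n] }  — shift
  I3: { [A → . D n], [A → . b n A], [A → . n A], [A → . n b], [A → b . n A], [D → . b A], [D → . g], [D → b . A] }  — shift
  I4: { [D → g .] }  — reduce
  I5: { [A → . D n], [A → . b n A], [A → . n A], [A → . n b], [A → n . A], [A → n . b], [D → . b A], [D → . g] }  — shift
  I6: { [A → n A .] }  — reduce
  I7: { [A → . D n], [A → . b n A], [A → . n A], [A → . n b], [A → b . n A], [A → n b .], [D → . b A], [D → . g], [D → b . A] }  — shift, reduce
  I8: { [D → b A .] }  — reduce
  I9: { [A → . D n], [A → . b n A], [A → . n A], [A → . n b], [A → b n . A], [A → n . A], [A → n . b], [D → . b A], [D → . g] }  — shift
  I10: { [A → b n A .], [A → n A .] }  — 2 reduces
  I11: { [A → D n .] }  — reduce

I10 contains complete items [A → b n A .], [A → n A .] — reduce-reduce conflict.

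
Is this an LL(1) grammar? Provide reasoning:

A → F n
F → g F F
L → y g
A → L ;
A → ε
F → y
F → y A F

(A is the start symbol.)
A grammar is LL(1) if for each non-terminal N with multiple productions, the predict sets of those productions are pairwise disjoint, where PREDICT(N → α) = (FIRST(α) \ {ε}) ∪ (FOLLOW(N) if α ⇒* ε).

Relevant sets:
  FIRST(F) = { 'g', 'y' }
  FIRST(L) = { 'y' }
  FOLLOW(A) = { $, 'g', 'y' }

For A:
  PREDICT(A → F n) = { 'g', 'y' }
  PREDICT(A → L ';') = { 'y' }
  PREDICT(A → ε) = { $, 'g', 'y' }
For F:
  PREDICT(F → g F F) = { 'g' }
  PREDICT(F → y) = { 'y' }
  PREDICT(F → y A F) = { 'y' }
L has a single production, so nothing to check there.

Conflict found: Predict set conflict for A: { 'y' }
The grammar is NOT LL(1).

Answer: No. Predict set conflict for A: { 'y' }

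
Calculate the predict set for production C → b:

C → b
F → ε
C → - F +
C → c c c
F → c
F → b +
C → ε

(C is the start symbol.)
{ 'b' }

PREDICT(C → b) = (FIRST(RHS) \ {ε}) ∪ (FOLLOW(C) if ε ∈ FIRST(RHS), i.e. RHS ⇒* ε)
FIRST(b) = { 'b' }
ε ∉ FIRST(b), so FOLLOW(C) is not added.
PREDICT(C → b) = { 'b' }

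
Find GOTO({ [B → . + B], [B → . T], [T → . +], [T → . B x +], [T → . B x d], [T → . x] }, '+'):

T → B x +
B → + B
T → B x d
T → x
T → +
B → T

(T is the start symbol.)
GOTO(I, '+') = CLOSURE({ [A → αX.β] : [A → α.Xβ] ∈ I, X = '+' })

Items with dot before '+', with the dot advanced:
  [B → . + B] → [B → + . B]
  [T → . +] → [T → + .]
Closure of the advanced items:
  [B → + . B] has the dot before B: add [B → . + B], [B → . T]
  [B → . T] has the dot before T: add [T → . B x +], [T → . B x d], [T → . x], [T → . +]

GOTO = { [B → + . B], [B → . + B], [B → . T], [T → + .], [T → . +], [T → . B x +], [T → . B x d], [T → . x] }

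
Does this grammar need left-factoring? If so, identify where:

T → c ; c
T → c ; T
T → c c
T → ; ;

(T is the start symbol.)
Left-factoring is needed when two productions for the same non-terminal
share a common prefix on the right-hand side.

Productions for T:
  T → c ; c
  T → c ; T
  T → c c
  T → ; ;

Found common prefix 'c' in productions for T

Answer: Yes, T has productions with common prefix 'c'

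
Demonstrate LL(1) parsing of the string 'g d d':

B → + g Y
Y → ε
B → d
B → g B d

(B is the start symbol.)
LL(1) parsing maintains a stack (initially the start symbol over $) and the input. At each step: if the stack top is a terminal, match it against the current input token; if it is a non-terminal N, replace it with the RHS of M[N, lookahead] (the unique production whose predict set contains the lookahead).

Stack is shown with the top on the left.

Stack    Input    Action
------------------------
B $      g d d $  output B → g B d
g B d $  g d d $  match 'g'
B d $    d d $    output B → d
d d $    d d $    match 'd'
d $      d $      match 'd'
$        $        accept

The string is accepted.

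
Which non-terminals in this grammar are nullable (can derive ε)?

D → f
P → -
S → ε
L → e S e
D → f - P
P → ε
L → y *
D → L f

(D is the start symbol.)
{ 'P', 'S' }

ε-productions: S → ε, P → ε
So S, P are immediately nullable.
No further non-terminal can be added: every production for the remaining non-terminals contains a terminal or a non-nullable non-terminal.
Nullable = { 'P', 'S' }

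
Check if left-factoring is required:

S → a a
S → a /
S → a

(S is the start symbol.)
Left-factoring is needed when two productions for the same non-terminal
share a common prefix on the right-hand side.

Productions for S:
  S → a a
  S → a /
  S → a

Found common prefix 'a' in productions for S

Answer: Yes, S has productions with common prefix 'a'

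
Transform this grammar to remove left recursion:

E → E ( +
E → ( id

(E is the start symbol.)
E → ( id E'
E' → ( + E'
E' → ε

E is directly left-recursive. The standard transformation for
  A → A α₁ | ... | A α_m | β₁ | ... | β_n
is
  A  → β₁ A' | ... | β_n A'
  A' → α₁ A' | ... | α_m A' | ε

E → ( id becomes E → ( id E'
E → E ( + becomes E' → ( + E'
Add E' → ε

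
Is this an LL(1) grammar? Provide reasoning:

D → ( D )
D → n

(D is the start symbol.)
A grammar is LL(1) if for each non-terminal N with multiple productions, the predict sets of those productions are pairwise disjoint, where PREDICT(N → α) = (FIRST(α) \ {ε}) ∪ (FOLLOW(N) if α ⇒* ε).

For D:
  PREDICT(D → '(' D ')') = { '(' }
  PREDICT(D → n) = { 'n' }

All predict sets are disjoint. The grammar IS LL(1).

Answer: Yes, the grammar is LL(1).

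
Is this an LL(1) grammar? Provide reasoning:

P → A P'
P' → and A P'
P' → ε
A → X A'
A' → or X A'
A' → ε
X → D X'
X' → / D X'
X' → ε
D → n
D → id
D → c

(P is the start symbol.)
Yes, the grammar is LL(1).

A grammar is LL(1) if for each non-terminal N with multiple productions, the predict sets of those productions are pairwise disjoint, where PREDICT(N → α) = (FIRST(α) \ {ε}) ∪ (FOLLOW(N) if α ⇒* ε).

Relevant sets:
  FOLLOW(P') = { $ }
  FOLLOW(A') = { $, 'and' }
  FOLLOW(X') = { $, 'and', 'or' }

For P':
  PREDICT(P' → and A P') = { 'and' }
  PREDICT(P' → ε) = { $ }
For A':
  PREDICT(A' → or X A') = { 'or' }
  PREDICT(A' → ε) = { $, 'and' }
For X':
  PREDICT(X' → '/' D X') = { '/' }
  PREDICT(X' → ε) = { $, 'and', 'or' }
For D:
  PREDICT(D → n) = { 'n' }
  PREDICT(D → id) = { 'id' }
  PREDICT(D → c) = { 'c' }
P, A, X have a single production, so nothing to check there.

All predict sets are disjoint. The grammar IS LL(1).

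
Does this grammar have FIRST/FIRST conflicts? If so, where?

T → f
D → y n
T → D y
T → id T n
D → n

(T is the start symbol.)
FIRST sets of the non-terminals at (or reachable through a nullable prefix from) the front of some alternative:
  FIRST(D) = { 'n', 'y' }

Productions for T:
  T → f: FIRST = { 'f' }
  T → D y: FIRST = { 'n', 'y' }
  T → id T n: FIRST = { 'id' }
Productions for D:
  D → y n: FIRST = { 'y' }
  D → n: FIRST = { 'n' }

All alternatives of each non-terminal have pairwise disjoint FIRST sets.

Answer: No FIRST/FIRST conflicts.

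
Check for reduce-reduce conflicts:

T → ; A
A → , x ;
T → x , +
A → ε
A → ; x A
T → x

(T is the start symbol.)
No reduce-reduce conflicts

A reduce-reduce conflict occurs when an LR(0) state has two complete items [A → α .] and [B → β .] — both call for a reduction, and with no lookahead the parser cannot choose between them.

Augment with T' → T and build the canonical LR(0) collection (I0 = CLOSURE({[T' → . T]}), then GOTO on every symbol after a dot until no new states appear). It has 13 states:
  I0: { [T → . ; A], [T → . x , +], [T → . x], [T' → . T] }  — shift
  I1: { [A → . , x ;], [A → . ; x A], [A → .], [T → ; . A] }  — shift, reduce
  I2: { [T' → T .] }  — accept
  I3: { [T → x . , +], [T → x .] }  — shift, reduce
  I4: { [T → x , . +] }  — shift
  I5: { [T → x , + .] }  — reduce
  I6: { [A → , . x ;] }  — shift
  I7: { [A → ; . x A] }  — shift
  I8: { [T → ; A .] }  — reduce
  I9: { [A → . , x ;], [A → . ; x A], [A → .], [A → ; x . A] }  — shift, reduce
  I10: { [A → ; x A .] }  — reduce
  I11: { [A → , x . ;] }  — shift
  I12: { [A → , x ; .] }  — reduce

No state contains more than one complete item.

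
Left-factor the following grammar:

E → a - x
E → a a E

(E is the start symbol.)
E → a E'
E' → - x
E' → a E

Left-factoring transforms A → αβ₁ | αβ₂ into A → αA' and A' → β₁ | β₂
(α is the longest common prefix among the alternatives). Repeat until
no nonterminal has two alternatives with a common prefix.

Round 1: E has alternatives sharing prefix 'a'. Introduce E': E → a E'
  Add: E' → - x
  Add: E' → a E

No remaining common prefixes — done.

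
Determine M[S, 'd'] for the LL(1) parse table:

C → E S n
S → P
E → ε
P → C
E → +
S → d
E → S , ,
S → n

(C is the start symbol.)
To find M[S, 'd'], we find productions for S where 'd' is in the predict set (PREDICT(N → α) = (FIRST(α) \ {ε}) ∪ (FOLLOW(N) if α ⇒* ε)).

Relevant sets:
  FIRST(P) = { '+', 'd', 'n' }

S → P: PREDICT = { '+', 'd', 'n' }
  'd' is in predict set, so this production goes in M[S, 'd']
S → d: PREDICT = { 'd' }
  'd' is in predict set, so this production goes in M[S, 'd']
S → n: PREDICT = { 'n' }

M[S, 'd'] = S → P, S → d  (a multiply-defined cell — the grammar is not LL(1))

Answer: S → P, S → d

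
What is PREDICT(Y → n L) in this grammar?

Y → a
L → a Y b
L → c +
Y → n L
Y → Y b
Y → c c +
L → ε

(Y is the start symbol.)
PREDICT(Y → n L) = (FIRST(RHS) \ {ε}) ∪ (FOLLOW(Y) if ε ∈ FIRST(RHS), i.e. RHS ⇒* ε)
FIRST(n L) = { 'n' }
ε ∉ FIRST(n L), so FOLLOW(Y) is not added.
PREDICT(Y → n L) = { 'n' }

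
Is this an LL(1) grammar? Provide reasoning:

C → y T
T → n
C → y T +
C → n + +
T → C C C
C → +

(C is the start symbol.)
No. Predict set conflict for C: { 'y' }

Relevant sets:
  FIRST(C) = { '+', 'n', 'y' }

For C:
  PREDICT(C → y T) = { 'y' }
  PREDICT(C → y T '+') = { 'y' }
  PREDICT(C → n '+' '+') = { 'n' }
  PREDICT(C → '+') = { '+' }
For T:
  PREDICT(T → n) = { 'n' }
  PREDICT(T → C C C) = { '+', 'n', 'y' }

Conflict found: Predict set conflict for C: { 'y' }
The grammar is NOT LL(1).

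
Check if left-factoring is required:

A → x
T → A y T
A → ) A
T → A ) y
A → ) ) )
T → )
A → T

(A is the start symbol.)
Left-factoring is needed when two productions for the same non-terminal
share a common prefix on the right-hand side.

Productions for A:
  A → x
  A → ) A
  A → ) ) )
  A → T
Productions for T:
  T → A y T
  T → A ) y
  T → )

Found common prefix ')' in productions for A
Found common prefix 'A' in productions for T

Answer: Yes, A has productions with common prefix ')'; T has productions with common prefix 'A'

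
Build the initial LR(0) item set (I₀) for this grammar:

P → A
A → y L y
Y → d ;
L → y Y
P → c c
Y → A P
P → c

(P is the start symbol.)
First, augment the grammar with P' → P
I₀ = CLOSURE({ [P' → . P] }):
  [P' → . P] has the dot before P: add [P → . A], [P → . c c], [P → . c]
  [P → . A] has the dot before A: add [A → . y L y]
No further items can be added.

I₀ = { [A → . y L y], [P → . A], [P → . c c], [P → . c], [P' → . P] }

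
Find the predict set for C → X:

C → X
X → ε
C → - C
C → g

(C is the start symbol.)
PREDICT(C → X) = (FIRST(RHS) \ {ε}) ∪ (FOLLOW(C) if ε ∈ FIRST(RHS), i.e. RHS ⇒* ε)
FIRST(X) = { ε }
FIRST(X) = { ε }
ε ∈ FIRST(X) (the right-hand side is nullable), so add FOLLOW(C) = { $ }
PREDICT(C → X) = { $ }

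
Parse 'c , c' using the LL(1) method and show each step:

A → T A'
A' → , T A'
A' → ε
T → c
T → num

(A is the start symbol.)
Stack is shown with the top on the left.

Stack     Input    Action
-------------------------
A $       c , c $  output A → T A'
T A' $    c , c $  output T → c
c A' $    c , c $  match 'c'
A' $      , c $    output A' → , T A'
, T A' $  , c $    match ','
T A' $    c $      output T → c
c A' $    c $      match 'c'
A' $      $        output A' → ε
$         $        accept

The string is accepted.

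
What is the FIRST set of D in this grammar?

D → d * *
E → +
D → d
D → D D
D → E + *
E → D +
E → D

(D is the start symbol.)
{ '+', 'd' }

To compute FIRST(D), examine every production with D on the left-hand side, reading each right-hand side left to right until a non-nullable symbol is reached.

FIRST sets of the other non-terminals involved (by the same procedure, iterated to a fixed point):
  FIRST(E) = { '+', 'd' }

From D → d * *:
  - d is a terminal: add 'd' and stop
From D → d:
  - d is a terminal: add 'd' and stop
From D → D D:
  - D is the symbol being defined: contributes nothing new
    D is not nullable, so stop
From D → E + *:
  - E is a non-terminal: add FIRST(E) \ {ε} = { '+', 'd' }
    E is not nullable, so stop

Collecting: FIRST(D) = { '+', 'd' }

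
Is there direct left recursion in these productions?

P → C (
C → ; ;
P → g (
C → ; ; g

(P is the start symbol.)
Direct left recursion occurs when N → N α for some non-terminal N (the right-hand side begins with the left-hand side itself).

P → C (: starts with C
C → ; ;: starts with ';'
P → g (: starts with g
C → ; ; g: starts with ';'

No direct left recursion found.

Answer: No direct left recursion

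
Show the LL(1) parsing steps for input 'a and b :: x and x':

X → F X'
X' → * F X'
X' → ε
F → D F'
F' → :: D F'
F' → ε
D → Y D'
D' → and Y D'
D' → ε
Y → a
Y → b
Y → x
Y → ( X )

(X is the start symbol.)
LL(1) parsing maintains a stack (initially the start symbol over $) and the input. At each step: if the stack top is a terminal, match it against the current input token; if it is a non-terminal N, replace it with the RHS of M[N, lookahead] (the unique production whose predict set contains the lookahead).

Stack is shown with the top on the left.

Stack             Input                 Action
----------------------------------------------
X $               a and b :: x and x $  output X → F X'
F X' $            a and b :: x and x $  output F → D F'
D F' X' $         a and b :: x and x $  output D → Y D'
Y D' F' X' $      a and b :: x and x $  output Y → a
a D' F' X' $      a and b :: x and x $  match 'a'
D' F' X' $        and b :: x and x $    output D' → and Y D'
and Y D' F' X' $  and b :: x and x $    match 'and'
Y D' F' X' $      b :: x and x $        output Y → b
b D' F' X' $      b :: x and x $        match 'b'
D' F' X' $        :: x and x $          output D' → ε
F' X' $           :: x and x $          output F' → :: D F'
:: D F' X' $      :: x and x $          match '::'
D F' X' $         x and x $             output D → Y D'
Y D' F' X' $      x and x $             output Y → x
x D' F' X' $      x and x $             match 'x'
D' F' X' $        and x $               output D' → and Y D'
and Y D' F' X' $  and x $               match 'and'
Y D' F' X' $      x $                   output Y → x
x D' F' X' $      x $                   match 'x'
D' F' X' $        $                     output D' → ε
F' X' $           $                     output F' → ε
X' $              $                     output X' → ε
$                 $                     accept

The string is accepted.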